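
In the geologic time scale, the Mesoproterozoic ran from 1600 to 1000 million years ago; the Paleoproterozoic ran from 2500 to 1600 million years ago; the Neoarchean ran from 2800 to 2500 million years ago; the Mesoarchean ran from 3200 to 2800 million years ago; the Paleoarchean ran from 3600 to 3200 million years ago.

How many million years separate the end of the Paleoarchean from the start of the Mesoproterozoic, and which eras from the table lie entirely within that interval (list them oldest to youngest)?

1600 million years; Mesoarchean, Neoarchean, Paleoproterozoic

The Paleoarchean closes at 3200 Ma and the Mesoproterozoic opens at 1600 Ma, so the interval is 3200 − 1600 = 1600 Myr.
An era fits inside if it starts at or after 3200 Ma and ends at or before 1600 Ma; oldest first that gives Mesoarchean, Neoarchean, Paleoproterozoic.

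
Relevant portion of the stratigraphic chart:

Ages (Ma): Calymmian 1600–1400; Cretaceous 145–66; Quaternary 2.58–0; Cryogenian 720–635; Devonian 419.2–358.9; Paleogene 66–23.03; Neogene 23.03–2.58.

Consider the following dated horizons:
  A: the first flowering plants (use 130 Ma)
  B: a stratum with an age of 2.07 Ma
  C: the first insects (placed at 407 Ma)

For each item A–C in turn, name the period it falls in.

A: 130 Ma lies in 145–66 Ma, so Cretaceous.
B: 2.07 Ma lies in 2.58–0 Ma, so Quaternary.
C: 407 Ma lies in 419.2–358.9 Ma, so Devonian.

A — Cretaceous; B — Quaternary; C — Devonian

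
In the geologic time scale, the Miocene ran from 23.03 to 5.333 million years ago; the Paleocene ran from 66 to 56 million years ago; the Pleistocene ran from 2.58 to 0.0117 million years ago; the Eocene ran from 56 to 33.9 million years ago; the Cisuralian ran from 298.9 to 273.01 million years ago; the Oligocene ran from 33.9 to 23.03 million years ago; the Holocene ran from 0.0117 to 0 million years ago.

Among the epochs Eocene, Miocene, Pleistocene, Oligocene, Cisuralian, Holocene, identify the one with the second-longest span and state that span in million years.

Eocene, 22.1 million years

Durations: Eocene 22.1; Miocene 17.697; Pleistocene 2.5683; Oligocene 10.87; Cisuralian 25.89; Holocene 0.0117 Myr.
Sorted longest-first: Cisuralian (25.89), Eocene (22.1), Miocene (17.697), Oligocene (10.87), Pleistocene (2.5683), Holocene (0.0117).
The second longest is Eocene at 22.1 Myr.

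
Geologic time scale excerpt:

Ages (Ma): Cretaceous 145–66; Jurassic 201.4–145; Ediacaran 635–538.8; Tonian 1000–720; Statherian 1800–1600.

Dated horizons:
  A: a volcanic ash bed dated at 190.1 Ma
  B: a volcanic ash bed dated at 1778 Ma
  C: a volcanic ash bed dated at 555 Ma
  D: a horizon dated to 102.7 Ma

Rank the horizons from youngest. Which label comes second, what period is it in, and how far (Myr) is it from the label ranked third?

A, in the Jurassic; 364.9 million years to C

Smaller Ma means younger, so youngest first: D 102.7 < A 190.1 < C 555 < B 1778.
Counting 2 along gives A (190.1 Ma); the excerpt puts that inside the Jurassic, 201.4–145 Ma.
Next in line is C (555 Ma), and 555 − 190.1 = 364.9 Myr.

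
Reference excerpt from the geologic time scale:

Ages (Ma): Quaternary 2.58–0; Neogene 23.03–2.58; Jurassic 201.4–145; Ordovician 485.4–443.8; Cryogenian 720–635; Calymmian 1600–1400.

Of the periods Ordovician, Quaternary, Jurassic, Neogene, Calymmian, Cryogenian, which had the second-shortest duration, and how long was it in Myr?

Neogene, 20.45 million years

Durations: Ordovician 41.6; Quaternary 2.58; Jurassic 56.4; Neogene 20.45; Calymmian 200; Cryogenian 85 Myr.
Sorted shortest-first: Quaternary (2.58), Neogene (20.45), Ordovician (41.6), Jurassic (56.4), Cryogenian (85), Calymmian (200).
The second shortest is Neogene at 20.45 Myr.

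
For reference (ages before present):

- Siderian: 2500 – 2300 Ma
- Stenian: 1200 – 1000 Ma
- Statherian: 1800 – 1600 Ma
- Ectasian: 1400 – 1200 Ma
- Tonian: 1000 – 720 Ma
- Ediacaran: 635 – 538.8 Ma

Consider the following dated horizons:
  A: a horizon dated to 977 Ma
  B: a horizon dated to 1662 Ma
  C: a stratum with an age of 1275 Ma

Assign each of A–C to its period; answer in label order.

Match each age against the start–end ranges in the excerpt: A = 977 Ma → Tonian (1000–720); B = 1662 Ma → Statherian (1800–1600); C = 1275 Ma → Ectasian (1400–1200).

A — Tonian; B — Statherian; C — Ectasian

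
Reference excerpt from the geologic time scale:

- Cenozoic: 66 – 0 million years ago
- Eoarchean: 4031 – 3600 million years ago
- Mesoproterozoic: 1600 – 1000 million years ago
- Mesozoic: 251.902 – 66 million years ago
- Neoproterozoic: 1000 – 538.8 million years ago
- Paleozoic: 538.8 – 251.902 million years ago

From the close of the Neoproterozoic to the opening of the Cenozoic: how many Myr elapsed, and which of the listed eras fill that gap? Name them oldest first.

472.8 million years; Paleozoic, Mesozoic

End of Neoproterozoic = 538.8 Ma; start of Cenozoic = 66 Ma.
Gap = 538.8 − 66 = 472.8 Myr.
Eras wholly inside 538.8–66 Ma: Paleozoic (538.8–251.902), Mesozoic (251.902–66).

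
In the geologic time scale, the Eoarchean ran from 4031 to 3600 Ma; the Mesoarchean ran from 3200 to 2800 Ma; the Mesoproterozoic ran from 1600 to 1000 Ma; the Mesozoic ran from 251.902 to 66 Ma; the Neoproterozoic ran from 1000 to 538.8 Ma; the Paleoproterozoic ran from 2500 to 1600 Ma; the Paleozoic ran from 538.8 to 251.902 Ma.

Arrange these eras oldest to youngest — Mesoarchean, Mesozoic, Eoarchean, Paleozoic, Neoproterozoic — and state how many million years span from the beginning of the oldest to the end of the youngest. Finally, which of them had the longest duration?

Start ages (Ma): Eoarchean 4031, Mesoarchean 3200, Neoproterozoic 1000, Paleozoic 538.8, Mesozoic 251.902.
Ordered oldest to youngest: Eoarchean, Mesoarchean, Neoproterozoic, Paleozoic, Mesozoic.
Span = 4031 − 66 = 3965 Myr.
Durations: Paleozoic 286.898, Neoproterozoic 461.2, Mesozoic 185.902, Eoarchean 431, Mesoarchean 400 → longest is Neoproterozoic (461.2 Myr).

Eoarchean, Mesoarchean, Neoproterozoic, Paleozoic, Mesozoic; total span 3965 Myr; longest is Neoproterozoic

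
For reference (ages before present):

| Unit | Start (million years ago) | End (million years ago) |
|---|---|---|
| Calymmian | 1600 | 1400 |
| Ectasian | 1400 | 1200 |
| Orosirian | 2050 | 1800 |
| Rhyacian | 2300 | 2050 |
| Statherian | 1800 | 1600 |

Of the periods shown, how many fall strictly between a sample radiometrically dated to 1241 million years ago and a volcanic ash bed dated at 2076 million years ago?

3

2076 Ma sits inside the Rhyacian (2300–2050) and 1241 Ma inside the Ectasian (1400–1200); neither of those is wholly between the two dates.
The listed periods lying completely between them are Orosirian, Statherian, Calymmian — 3 in all.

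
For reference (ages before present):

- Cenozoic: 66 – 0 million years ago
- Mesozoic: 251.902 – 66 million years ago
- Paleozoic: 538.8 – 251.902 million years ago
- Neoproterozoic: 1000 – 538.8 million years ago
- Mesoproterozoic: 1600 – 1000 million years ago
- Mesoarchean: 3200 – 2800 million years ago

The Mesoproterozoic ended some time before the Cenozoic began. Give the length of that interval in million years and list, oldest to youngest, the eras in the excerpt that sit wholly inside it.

End of Mesoproterozoic = 1000 Ma; start of Cenozoic = 66 Ma.
Gap = 1000 − 66 = 934 Myr.
Eras wholly inside 1000–66 Ma: Neoproterozoic (1000–538.8), Paleozoic (538.8–251.902), Mesozoic (251.902–66).

934 million years; Neoproterozoic, Paleozoic, Mesozoic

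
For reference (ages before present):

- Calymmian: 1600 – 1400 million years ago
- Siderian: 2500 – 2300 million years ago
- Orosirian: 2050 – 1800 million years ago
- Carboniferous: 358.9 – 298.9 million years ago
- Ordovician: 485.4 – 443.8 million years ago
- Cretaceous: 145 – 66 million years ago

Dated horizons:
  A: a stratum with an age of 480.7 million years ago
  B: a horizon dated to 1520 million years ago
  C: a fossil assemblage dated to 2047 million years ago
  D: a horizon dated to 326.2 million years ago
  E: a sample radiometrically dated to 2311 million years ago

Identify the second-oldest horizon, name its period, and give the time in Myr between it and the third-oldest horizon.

C, in the Orosirian; 527 million years to B

Sorted oldest-first by Ma: E (2311), C (2047), B (1520), A (480.7), D (326.2).
The second oldest is C at 2047 Ma, which lies in 2050–1800 Ma: the Orosirian.
The third oldest is B at 1520 Ma; separation = |2047 − 1520| = 527 Myr.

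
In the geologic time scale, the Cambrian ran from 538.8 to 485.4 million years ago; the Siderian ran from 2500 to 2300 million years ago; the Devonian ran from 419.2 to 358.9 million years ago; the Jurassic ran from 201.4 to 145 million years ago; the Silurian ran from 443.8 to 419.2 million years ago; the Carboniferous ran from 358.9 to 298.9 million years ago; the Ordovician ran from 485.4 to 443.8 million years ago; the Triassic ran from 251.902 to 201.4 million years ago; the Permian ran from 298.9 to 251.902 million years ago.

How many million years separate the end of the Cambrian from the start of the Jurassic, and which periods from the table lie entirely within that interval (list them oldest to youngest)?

End of Cambrian = 485.4 Ma; start of Jurassic = 201.4 Ma.
Gap = 485.4 − 201.4 = 284 Myr.
Periods wholly inside 485.4–201.4 Ma: Ordovician (485.4–443.8), Silurian (443.8–419.2), Devonian (419.2–358.9), Carboniferous (358.9–298.9), Permian (298.9–251.902), Triassic (251.902–201.4).

284 million years; Ordovician, Silurian, Devonian, Carboniferous, Permian, Triassic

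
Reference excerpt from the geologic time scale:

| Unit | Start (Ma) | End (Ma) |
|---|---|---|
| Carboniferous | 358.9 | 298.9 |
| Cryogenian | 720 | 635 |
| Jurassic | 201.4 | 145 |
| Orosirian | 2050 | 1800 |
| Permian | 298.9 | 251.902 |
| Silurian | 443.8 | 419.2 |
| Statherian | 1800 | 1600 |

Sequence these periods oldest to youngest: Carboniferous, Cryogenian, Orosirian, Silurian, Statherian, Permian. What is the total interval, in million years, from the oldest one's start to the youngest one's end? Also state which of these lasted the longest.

Orosirian, Statherian, Cryogenian, Silurian, Carboniferous, Permian; total span 1798.098 Myr; longest is Orosirian

Start ages (Ma): Orosirian 2050, Statherian 1800, Cryogenian 720, Silurian 443.8, Carboniferous 358.9, Permian 298.9.
Ordered oldest to youngest: Orosirian, Statherian, Cryogenian, Silurian, Carboniferous, Permian.
Span = 2050 − 251.902 = 1798.098 Myr.
Durations: Orosirian 250, Statherian 200, Permian 46.998, Silurian 24.6, Cryogenian 85, Carboniferous 60 → longest is Orosirian (250 Myr).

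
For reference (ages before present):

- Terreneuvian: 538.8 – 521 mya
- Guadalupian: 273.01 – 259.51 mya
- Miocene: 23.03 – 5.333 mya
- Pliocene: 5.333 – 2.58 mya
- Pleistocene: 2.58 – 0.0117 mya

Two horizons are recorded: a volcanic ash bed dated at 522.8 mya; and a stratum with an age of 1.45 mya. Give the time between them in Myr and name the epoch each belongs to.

Elapsed time: 522.8 − 1.45 = 521.35 Myr.
522.8 Ma lies within 538.8–521 Ma: Terreneuvian.
1.45 Ma lies within 2.58–0.0117 Ma: Pleistocene.

521.35 million years apart; the first in the Terreneuvian, the second in the Pleistocene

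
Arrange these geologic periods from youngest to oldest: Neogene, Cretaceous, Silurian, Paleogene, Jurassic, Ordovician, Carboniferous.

Group by era (each group listed oldest first) — Paleozoic: Ordovician, Silurian, Carboniferous; Mesozoic: Jurassic, Cretaceous; Cenozoic: Paleogene, Neogene. The eras run Paleozoic → Mesozoic → Cenozoic. Concatenating the groups in that era order and then reversing gives youngest to oldest.

Neogene, then Paleogene, then Cretaceous, then Jurassic, then Carboniferous, then Silurian, then Ordovician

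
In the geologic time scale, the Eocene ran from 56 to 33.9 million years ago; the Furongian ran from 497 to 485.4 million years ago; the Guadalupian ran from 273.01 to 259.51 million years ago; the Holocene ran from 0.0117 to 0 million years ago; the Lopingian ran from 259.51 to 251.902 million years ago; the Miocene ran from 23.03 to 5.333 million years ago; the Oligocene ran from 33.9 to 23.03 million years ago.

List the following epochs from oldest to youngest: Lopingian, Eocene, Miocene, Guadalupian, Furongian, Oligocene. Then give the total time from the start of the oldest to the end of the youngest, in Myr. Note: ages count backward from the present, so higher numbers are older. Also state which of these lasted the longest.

Start ages (Ma): Furongian 497, Guadalupian 273.01, Lopingian 259.51, Eocene 56, Oligocene 33.9, Miocene 23.03.
Ordered oldest to youngest: Furongian, Guadalupian, Lopingian, Eocene, Oligocene, Miocene.
Span = 497 − 5.333 = 491.667 Myr.
Durations: Furongian 11.6, Oligocene 10.87, Eocene 22.1, Lopingian 7.608, Guadalupian 13.5, Miocene 17.697 → longest is Eocene (22.1 Myr).

Furongian → Guadalupian → Lopingian → Eocene → Oligocene → Miocene; total span 491.667 Myr; longest is Eocene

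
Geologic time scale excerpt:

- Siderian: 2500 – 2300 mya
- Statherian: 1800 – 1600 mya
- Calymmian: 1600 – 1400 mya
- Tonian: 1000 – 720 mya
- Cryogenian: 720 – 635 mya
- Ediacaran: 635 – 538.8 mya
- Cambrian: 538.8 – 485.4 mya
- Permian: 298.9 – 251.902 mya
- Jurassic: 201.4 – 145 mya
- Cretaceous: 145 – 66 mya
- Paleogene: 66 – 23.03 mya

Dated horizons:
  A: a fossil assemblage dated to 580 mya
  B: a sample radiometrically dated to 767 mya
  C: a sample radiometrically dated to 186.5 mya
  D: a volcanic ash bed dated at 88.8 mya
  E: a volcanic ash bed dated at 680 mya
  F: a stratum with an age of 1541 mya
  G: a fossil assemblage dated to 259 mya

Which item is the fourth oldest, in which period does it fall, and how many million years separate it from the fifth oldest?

Sorted oldest-first by Ma: F (1541), B (767), E (680), A (580), G (259), C (186.5), D (88.8).
The fourth oldest is A at 580 Ma, which lies in 635–538.8 Ma: the Ediacaran.
The fifth oldest is G at 259 Ma; separation = |580 − 259| = 321 Myr.

A, in the Ediacaran; 321 million years to G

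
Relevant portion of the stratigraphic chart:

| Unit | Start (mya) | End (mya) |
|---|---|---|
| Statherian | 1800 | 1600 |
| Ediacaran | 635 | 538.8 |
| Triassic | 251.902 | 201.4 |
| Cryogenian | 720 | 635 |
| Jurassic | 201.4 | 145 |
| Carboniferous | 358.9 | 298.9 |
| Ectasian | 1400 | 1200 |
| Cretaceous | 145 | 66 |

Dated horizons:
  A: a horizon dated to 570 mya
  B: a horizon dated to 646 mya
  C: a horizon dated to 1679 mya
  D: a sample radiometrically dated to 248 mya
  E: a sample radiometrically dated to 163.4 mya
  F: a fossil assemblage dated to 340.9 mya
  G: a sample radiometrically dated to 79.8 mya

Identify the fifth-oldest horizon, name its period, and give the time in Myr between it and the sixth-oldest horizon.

D, in the Triassic; 84.6 million years to E

Larger Ma means older, so oldest first: C 1679 > B 646 > A 570 > F 340.9 > D 248 > E 163.4 > G 79.8.
Counting 5 along gives D (248 Ma); the excerpt puts that inside the Triassic, 251.902–201.4 Ma.
Next in line is E (163.4 Ma), and 248 − 163.4 = 84.6 Myr.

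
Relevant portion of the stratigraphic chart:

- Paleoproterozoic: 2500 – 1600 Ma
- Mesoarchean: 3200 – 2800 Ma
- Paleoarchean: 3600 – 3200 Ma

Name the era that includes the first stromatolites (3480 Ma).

Paleoarchean

3480 Ma lies between 3600 and 3200 Ma, so it falls in the Paleoarchean.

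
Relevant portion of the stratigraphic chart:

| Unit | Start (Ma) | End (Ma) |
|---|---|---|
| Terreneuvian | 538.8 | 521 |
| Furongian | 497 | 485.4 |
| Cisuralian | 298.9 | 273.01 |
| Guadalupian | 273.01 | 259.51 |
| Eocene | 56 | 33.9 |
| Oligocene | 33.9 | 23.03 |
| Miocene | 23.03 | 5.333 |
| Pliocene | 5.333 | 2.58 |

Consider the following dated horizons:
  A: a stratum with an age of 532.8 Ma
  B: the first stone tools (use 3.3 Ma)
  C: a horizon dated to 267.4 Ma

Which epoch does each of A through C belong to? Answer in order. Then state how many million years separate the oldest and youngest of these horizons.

A: 532.8 Ma lies in 538.8–521 Ma, so Terreneuvian.
B: 3.3 Ma lies in 5.333–2.58 Ma, so Pliocene.
C: 267.4 Ma lies in 273.01–259.51 Ma, so Guadalupian.
Oldest = 532.8 Ma, youngest = 3.3 Ma → span 529.5 Myr.

A — Terreneuvian; B — Pliocene; C — Guadalupian; span 529.5 million years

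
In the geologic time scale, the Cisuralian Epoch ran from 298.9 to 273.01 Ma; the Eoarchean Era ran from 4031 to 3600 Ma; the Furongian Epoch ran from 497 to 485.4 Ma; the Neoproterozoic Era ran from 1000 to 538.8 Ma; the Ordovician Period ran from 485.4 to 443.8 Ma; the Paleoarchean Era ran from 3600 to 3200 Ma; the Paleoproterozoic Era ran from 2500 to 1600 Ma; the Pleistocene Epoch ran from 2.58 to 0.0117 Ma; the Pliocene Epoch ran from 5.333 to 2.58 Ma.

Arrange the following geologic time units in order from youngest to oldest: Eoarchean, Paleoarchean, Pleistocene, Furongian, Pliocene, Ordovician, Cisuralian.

Pleistocene, then Pliocene, then Cisuralian, then Ordovician, then Furongian, then Paleoarchean, then Eoarchean

Read off each span (Ma): Eoarchean 4031–3600; Paleoarchean 3600–3200; Pleistocene 2.58–0.0117; Furongian 497–485.4; Pliocene 5.333–2.58; Ordovician 485.4–443.8; Cisuralian 298.9–273.01.
Larger Ma is older, so oldest→youngest is Eoarchean, Paleoarchean, Furongian, Ordovician, Cisuralian, Pliocene, Pleistocene; reverse it for youngest→oldest.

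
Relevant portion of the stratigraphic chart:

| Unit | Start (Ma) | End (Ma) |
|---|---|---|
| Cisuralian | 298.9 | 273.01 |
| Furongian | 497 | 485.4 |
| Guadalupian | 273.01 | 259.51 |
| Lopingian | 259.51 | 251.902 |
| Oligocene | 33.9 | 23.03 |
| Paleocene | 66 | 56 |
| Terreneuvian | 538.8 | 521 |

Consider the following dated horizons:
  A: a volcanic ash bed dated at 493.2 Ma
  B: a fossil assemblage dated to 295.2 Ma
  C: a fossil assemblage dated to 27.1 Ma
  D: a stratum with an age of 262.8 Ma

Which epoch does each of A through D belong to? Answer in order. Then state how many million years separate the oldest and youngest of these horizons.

A — Furongian; B — Cisuralian; C — Oligocene; D — Guadalupian; span 466.1 million years

Match each age against the start–end ranges in the excerpt: A = 493.2 Ma → Furongian (497–485.4); B = 295.2 Ma → Cisuralian (298.9–273.01); C = 27.1 Ma → Oligocene (33.9–23.03); D = 262.8 Ma → Guadalupian (273.01–259.51).
The largest age is 493.2 Ma and the smallest is 27.1 Ma; their difference is 466.1 Myr.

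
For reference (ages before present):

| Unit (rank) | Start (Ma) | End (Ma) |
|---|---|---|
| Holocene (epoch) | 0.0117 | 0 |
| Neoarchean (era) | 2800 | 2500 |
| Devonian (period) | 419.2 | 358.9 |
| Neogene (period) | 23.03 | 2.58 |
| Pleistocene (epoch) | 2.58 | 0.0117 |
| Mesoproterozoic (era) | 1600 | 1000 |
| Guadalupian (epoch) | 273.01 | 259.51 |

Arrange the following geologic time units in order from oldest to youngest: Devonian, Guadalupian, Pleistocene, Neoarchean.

Neoarchean, Devonian, Guadalupian, Pleistocene

The oldest of these is Neoarchean (starts 2800 Ma) and the youngest is Pleistocene (ends 0.0117 Ma).
In between, by decreasing start age: Devonian (419.2), Guadalupian (273.01).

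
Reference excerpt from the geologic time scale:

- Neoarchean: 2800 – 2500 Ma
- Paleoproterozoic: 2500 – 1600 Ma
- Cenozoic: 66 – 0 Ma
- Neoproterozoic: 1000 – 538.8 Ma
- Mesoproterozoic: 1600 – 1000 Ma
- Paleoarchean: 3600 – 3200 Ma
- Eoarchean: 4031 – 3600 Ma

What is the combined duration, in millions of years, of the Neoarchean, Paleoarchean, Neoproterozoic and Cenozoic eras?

1227.2 million years

Each duration: Neoarchean = 300; Paleoarchean = 400; Neoproterozoic = 461.2; Cenozoic = 66.
Sum: 300 + 400 + 461.2 + 66 = 1227.2 Myr.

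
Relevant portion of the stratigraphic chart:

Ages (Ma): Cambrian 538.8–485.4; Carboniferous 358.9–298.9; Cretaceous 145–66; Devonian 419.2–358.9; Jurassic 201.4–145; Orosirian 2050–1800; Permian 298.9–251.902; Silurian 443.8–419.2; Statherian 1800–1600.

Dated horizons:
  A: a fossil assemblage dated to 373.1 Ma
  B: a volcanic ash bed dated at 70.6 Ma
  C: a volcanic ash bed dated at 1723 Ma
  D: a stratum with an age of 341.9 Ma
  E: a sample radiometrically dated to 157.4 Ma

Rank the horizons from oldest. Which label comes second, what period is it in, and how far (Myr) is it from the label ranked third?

Larger Ma means older, so oldest first: C 1723 > A 373.1 > D 341.9 > E 157.4 > B 70.6.
Counting 2 along gives A (373.1 Ma); the excerpt puts that inside the Devonian, 419.2–358.9 Ma.
Next in line is D (341.9 Ma), and 373.1 − 341.9 = 31.2 Myr.

A, in the Devonian; 31.2 million years to D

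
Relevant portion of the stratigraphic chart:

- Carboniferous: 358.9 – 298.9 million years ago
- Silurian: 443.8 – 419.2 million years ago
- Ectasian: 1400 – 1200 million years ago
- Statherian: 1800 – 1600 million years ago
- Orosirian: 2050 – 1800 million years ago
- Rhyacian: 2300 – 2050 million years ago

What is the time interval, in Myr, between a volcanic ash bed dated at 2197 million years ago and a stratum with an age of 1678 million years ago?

2197 − 1678 = 519 million years.

519 million years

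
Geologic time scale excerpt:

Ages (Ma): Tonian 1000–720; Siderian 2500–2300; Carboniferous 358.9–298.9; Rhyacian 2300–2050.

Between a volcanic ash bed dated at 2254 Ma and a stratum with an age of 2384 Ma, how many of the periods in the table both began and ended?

The older date is 2384 Ma and the younger is 2254 Ma.
No period both begins after 2384 Ma and ends before 2254 Ma, so the count is 0.

0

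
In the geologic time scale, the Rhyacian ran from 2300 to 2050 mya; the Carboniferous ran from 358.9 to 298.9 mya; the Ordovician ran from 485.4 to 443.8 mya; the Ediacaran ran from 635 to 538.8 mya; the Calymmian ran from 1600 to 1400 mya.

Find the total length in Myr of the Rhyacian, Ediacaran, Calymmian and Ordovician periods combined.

Duration is start − end for each: (2300 − 2050) + (635 − 538.8) + (1600 − 1400) + (485.4 − 443.8).
That is 250 + 96.2 + 200 + 41.6, which totals 587.8 million years.

587.8 million years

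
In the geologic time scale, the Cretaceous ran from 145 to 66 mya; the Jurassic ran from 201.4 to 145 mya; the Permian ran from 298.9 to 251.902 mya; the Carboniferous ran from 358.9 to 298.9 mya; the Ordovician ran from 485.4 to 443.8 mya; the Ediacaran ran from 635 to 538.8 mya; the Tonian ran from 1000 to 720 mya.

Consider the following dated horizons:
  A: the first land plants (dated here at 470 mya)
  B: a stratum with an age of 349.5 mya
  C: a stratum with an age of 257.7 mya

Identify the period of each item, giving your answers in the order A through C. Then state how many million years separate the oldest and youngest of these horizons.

Match each age against the start–end ranges in the excerpt: A = 470 Ma → Ordovician (485.4–443.8); B = 349.5 Ma → Carboniferous (358.9–298.9); C = 257.7 Ma → Permian (298.9–251.902).
The largest age is 470 Ma and the smallest is 257.7 Ma; their difference is 212.3 Myr.

A — Ordovician; B — Carboniferous; C — Permian; span 212.3 million years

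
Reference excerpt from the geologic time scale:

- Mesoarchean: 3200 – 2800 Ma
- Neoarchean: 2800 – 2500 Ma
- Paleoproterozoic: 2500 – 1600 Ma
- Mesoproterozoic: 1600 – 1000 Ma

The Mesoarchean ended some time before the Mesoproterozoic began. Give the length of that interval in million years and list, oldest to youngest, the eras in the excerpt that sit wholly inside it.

The Mesoarchean closes at 2800 Ma and the Mesoproterozoic opens at 1600 Ma, so the interval is 2800 − 1600 = 1200 Myr.
An era fits inside if it starts at or after 2800 Ma and ends at or before 1600 Ma; oldest first that gives Neoarchean, Paleoproterozoic.

1200 million years; Neoarchean, Paleoproterozoic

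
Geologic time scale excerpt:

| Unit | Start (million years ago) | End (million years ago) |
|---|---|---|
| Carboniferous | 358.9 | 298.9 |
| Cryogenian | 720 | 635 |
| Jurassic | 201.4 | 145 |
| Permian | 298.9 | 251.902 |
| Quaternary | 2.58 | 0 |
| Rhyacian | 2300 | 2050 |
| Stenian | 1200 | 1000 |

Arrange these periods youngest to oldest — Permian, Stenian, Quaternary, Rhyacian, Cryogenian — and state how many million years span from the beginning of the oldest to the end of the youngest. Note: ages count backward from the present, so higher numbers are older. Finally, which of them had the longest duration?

From the excerpt: Permian 298.9–251.902; Stenian 1200–1000; Quaternary 2.58–0; Rhyacian 2300–2050; Cryogenian 720–635 (Ma).
Larger Ma is earlier, so the oldest is Rhyacian and the youngest is Quaternary; youngest to oldest: Quaternary, Permian, Cryogenian, Stenian, Rhyacian.
Oldest start 2300 minus youngest end 0 gives 2300 Myr overall.
Individual lengths (start − end): Stenian 200; Cryogenian 85; Permian 46.998; Rhyacian 250; Quaternary 2.58. The largest is Rhyacian at 250 Myr.

Quaternary, Permian, Cryogenian, Stenian, Rhyacian; total span 2300 Myr; longest is Rhyacian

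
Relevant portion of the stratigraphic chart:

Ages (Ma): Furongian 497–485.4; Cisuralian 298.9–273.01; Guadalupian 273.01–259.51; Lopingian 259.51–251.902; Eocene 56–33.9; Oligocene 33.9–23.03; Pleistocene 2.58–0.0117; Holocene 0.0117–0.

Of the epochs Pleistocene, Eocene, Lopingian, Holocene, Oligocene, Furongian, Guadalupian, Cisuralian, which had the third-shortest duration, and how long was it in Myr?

Durations: Pleistocene 2.5683; Eocene 22.1; Lopingian 7.608; Holocene 0.0117; Oligocene 10.87; Furongian 11.6; Guadalupian 13.5; Cisuralian 25.89 Myr.
Sorted shortest-first: Holocene (0.0117), Pleistocene (2.5683), Lopingian (7.608), Oligocene (10.87), Furongian (11.6), Guadalupian (13.5), Eocene (22.1), Cisuralian (25.89).
The third shortest is Lopingian at 7.608 Myr.

Lopingian, 7.608 million years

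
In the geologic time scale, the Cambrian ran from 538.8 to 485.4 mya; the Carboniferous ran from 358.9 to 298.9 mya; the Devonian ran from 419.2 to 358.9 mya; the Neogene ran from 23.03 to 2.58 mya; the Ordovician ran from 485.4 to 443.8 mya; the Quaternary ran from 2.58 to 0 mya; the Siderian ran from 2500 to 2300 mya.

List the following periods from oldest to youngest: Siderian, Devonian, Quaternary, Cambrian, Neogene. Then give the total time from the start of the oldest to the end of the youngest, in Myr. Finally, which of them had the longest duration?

Start ages (Ma): Siderian 2500, Cambrian 538.8, Devonian 419.2, Neogene 23.03, Quaternary 2.58.
Ordered oldest to youngest: Siderian, Cambrian, Devonian, Neogene, Quaternary.
Span = 2500 − 0 = 2500 Myr.
Durations: Siderian 200, Neogene 20.45, Quaternary 2.58, Cambrian 53.4, Devonian 60.3 → longest is Siderian (200 Myr).

Siderian → Cambrian → Devonian → Neogene → Quaternary; total span 2500 Myr; longest is Siderian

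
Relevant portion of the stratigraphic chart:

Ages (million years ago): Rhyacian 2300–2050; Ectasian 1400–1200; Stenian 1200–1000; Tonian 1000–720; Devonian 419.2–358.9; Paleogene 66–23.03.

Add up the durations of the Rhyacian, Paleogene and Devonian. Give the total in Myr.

353.27 million years

Each duration: Rhyacian = 250; Paleogene = 42.97; Devonian = 60.3.
Sum: 250 + 42.97 + 60.3 = 353.27 Myr.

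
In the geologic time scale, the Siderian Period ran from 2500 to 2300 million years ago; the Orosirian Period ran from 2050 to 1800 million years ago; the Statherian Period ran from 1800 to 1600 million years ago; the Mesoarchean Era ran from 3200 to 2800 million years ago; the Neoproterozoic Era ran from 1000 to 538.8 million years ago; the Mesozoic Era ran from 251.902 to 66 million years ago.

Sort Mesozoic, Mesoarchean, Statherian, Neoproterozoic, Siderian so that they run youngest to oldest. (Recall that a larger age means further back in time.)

The oldest of these is Mesoarchean (starts 3200 Ma) and the youngest is Mesozoic (ends 66 Ma).
In between, by decreasing start age: Siderian (2500), Statherian (1800), Neoproterozoic (1000).
Listing youngest first means reversing that sequence.

Mesozoic, Neoproterozoic, Statherian, Siderian, Mesoarchean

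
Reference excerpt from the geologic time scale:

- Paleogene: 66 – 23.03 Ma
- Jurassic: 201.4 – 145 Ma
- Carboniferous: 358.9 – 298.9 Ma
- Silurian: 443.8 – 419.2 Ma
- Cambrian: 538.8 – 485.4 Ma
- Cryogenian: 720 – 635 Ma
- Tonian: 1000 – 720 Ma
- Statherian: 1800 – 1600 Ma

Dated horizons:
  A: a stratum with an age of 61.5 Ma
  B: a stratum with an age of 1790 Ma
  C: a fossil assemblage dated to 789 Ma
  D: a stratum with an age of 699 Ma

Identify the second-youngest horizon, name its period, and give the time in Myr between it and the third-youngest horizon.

D, in the Cryogenian; 90 million years to C

Smaller Ma means younger, so youngest first: A 61.5 < D 699 < C 789 < B 1790.
Counting 2 along gives D (699 Ma); the excerpt puts that inside the Cryogenian, 720–635 Ma.
Next in line is C (789 Ma), and 789 − 699 = 90 Myr.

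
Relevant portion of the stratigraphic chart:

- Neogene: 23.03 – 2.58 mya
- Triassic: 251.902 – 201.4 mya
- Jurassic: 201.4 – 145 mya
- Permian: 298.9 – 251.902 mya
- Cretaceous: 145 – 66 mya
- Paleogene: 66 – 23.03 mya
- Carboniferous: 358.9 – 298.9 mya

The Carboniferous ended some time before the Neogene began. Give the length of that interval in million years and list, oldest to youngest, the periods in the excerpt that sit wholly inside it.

275.87 million years; Permian, Triassic, Jurassic, Cretaceous, Paleogene

End of Carboniferous = 298.9 Ma; start of Neogene = 23.03 Ma.
Gap = 298.9 − 23.03 = 275.87 Myr.
Periods wholly inside 298.9–23.03 Ma: Permian (298.9–251.902), Triassic (251.902–201.4), Jurassic (201.4–145), Cretaceous (145–66), Paleogene (66–23.03).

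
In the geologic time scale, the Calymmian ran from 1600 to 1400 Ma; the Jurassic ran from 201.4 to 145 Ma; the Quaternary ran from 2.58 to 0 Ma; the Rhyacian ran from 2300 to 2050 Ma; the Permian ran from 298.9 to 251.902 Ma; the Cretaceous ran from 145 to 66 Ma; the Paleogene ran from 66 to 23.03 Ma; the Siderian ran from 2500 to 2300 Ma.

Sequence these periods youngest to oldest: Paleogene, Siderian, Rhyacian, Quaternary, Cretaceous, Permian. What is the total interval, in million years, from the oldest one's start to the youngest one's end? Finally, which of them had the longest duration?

Quaternary → Paleogene → Cretaceous → Permian → Rhyacian → Siderian; total span 2500 Myr; longest is Rhyacian

Start ages (Ma): Siderian 2500, Rhyacian 2300, Permian 298.9, Cretaceous 145, Paleogene 66, Quaternary 2.58.
Ordered youngest to oldest: Quaternary, Paleogene, Cretaceous, Permian, Rhyacian, Siderian.
Span = 2500 − 0 = 2500 Myr.
Durations: Permian 46.998, Siderian 200, Quaternary 2.58, Paleogene 42.97, Rhyacian 250, Cretaceous 79 → longest is Rhyacian (250 Myr).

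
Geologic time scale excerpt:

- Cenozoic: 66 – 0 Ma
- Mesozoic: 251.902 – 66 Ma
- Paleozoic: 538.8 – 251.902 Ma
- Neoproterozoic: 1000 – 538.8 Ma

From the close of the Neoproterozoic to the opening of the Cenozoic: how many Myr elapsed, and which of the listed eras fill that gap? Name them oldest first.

End of Neoproterozoic = 538.8 Ma; start of Cenozoic = 66 Ma.
Gap = 538.8 − 66 = 472.8 Myr.
Eras wholly inside 538.8–66 Ma: Paleozoic (538.8–251.902), Mesozoic (251.902–66).

472.8 million years; Paleozoic, Mesozoic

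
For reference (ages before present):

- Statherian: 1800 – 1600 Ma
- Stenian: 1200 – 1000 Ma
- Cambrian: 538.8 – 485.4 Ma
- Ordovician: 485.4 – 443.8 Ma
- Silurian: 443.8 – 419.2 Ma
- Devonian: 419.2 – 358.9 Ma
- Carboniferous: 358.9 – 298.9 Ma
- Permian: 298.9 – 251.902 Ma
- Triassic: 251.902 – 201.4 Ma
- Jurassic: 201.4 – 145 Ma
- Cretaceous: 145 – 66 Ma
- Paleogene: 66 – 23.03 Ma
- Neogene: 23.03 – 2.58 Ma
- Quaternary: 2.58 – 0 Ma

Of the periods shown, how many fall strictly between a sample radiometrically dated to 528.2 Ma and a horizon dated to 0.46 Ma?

The older date is 528.2 Ma and the younger is 0.46 Ma.
Periods with start < 528.2 and end > 0.46 Ma: Ordovician (485.4–443.8), Silurian (443.8–419.2), Devonian (419.2–358.9), Carboniferous (358.9–298.9), Permian (298.9–251.902), Triassic (251.902–201.4), Jurassic (201.4–145), Cretaceous (145–66), Paleogene (66–23.03), Neogene (23.03–2.58).
That is 10 complete periods.

10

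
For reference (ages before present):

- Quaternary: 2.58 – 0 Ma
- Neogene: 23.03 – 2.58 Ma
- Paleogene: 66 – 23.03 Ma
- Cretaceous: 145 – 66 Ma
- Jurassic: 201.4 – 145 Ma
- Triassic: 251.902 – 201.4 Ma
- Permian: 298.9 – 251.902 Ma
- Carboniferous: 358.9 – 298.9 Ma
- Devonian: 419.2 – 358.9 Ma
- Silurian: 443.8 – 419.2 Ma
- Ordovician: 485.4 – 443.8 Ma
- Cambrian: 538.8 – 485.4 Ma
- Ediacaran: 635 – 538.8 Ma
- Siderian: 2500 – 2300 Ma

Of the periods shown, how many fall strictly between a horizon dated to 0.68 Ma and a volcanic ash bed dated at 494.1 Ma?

The older date is 494.1 Ma and the younger is 0.68 Ma.
Periods with start < 494.1 and end > 0.68 Ma: Ordovician (485.4–443.8), Silurian (443.8–419.2), Devonian (419.2–358.9), Carboniferous (358.9–298.9), Permian (298.9–251.902), Triassic (251.902–201.4), Jurassic (201.4–145), Cretaceous (145–66), Paleogene (66–23.03), Neogene (23.03–2.58).
That is 10 complete periods.

10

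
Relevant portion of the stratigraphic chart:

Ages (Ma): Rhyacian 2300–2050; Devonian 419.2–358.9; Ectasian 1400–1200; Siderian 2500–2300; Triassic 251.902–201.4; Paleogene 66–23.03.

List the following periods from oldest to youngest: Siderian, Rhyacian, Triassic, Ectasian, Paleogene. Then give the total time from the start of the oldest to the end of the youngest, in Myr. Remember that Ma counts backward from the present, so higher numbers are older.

Start ages (Ma): Siderian 2500, Rhyacian 2300, Ectasian 1400, Triassic 251.902, Paleogene 66.
Ordered oldest to youngest: Siderian, Rhyacian, Ectasian, Triassic, Paleogene.
Span = 2500 − 23.03 = 2476.97 Myr.

Siderian, Rhyacian, Ectasian, Triassic, Paleogene; total span 2476.97 Myr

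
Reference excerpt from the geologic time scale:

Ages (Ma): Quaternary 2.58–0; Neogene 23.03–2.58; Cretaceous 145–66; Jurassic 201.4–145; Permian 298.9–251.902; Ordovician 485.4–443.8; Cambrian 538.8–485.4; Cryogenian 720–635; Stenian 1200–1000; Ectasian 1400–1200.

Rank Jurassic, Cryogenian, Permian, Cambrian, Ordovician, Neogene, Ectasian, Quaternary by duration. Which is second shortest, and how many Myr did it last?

Durations: Jurassic 56.4; Cryogenian 85; Permian 46.998; Cambrian 53.4; Ordovician 41.6; Neogene 20.45; Ectasian 200; Quaternary 2.58 Myr.
Sorted shortest-first: Quaternary (2.58), Neogene (20.45), Ordovician (41.6), Permian (46.998), Cambrian (53.4), Jurassic (56.4), Cryogenian (85), Ectasian (200).
The second shortest is Neogene at 20.45 Myr.

Neogene, 20.45 million years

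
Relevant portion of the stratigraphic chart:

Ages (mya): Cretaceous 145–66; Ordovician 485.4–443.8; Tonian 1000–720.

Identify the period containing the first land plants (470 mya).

470 Ma lies between 485.4 and 443.8 Ma, so it falls in the Ordovician.

Ordovician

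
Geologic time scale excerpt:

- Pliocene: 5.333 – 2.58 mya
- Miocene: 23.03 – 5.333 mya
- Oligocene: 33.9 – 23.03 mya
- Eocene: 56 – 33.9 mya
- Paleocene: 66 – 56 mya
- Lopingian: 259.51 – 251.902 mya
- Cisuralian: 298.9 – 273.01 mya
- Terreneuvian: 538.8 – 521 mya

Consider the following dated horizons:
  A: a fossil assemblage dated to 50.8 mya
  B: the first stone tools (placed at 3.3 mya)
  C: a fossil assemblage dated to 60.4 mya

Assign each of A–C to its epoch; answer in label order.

A — Eocene; B — Pliocene; C — Paleocene

Match each age against the start–end ranges in the excerpt: A = 50.8 Ma → Eocene (56–33.9); B = 3.3 Ma → Pliocene (5.333–2.58); C = 60.4 Ma → Paleocene (66–56).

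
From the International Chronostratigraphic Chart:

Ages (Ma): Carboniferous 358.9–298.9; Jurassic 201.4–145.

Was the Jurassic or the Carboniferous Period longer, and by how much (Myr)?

Carboniferous, by 3.6 million years

Jurassic: 201.4 − 145 = 56.4 Myr.
Carboniferous: 358.9 − 298.9 = 60 Myr.
Difference: 60 − 56.4 = 3.6 Myr, so the Carboniferous was longer.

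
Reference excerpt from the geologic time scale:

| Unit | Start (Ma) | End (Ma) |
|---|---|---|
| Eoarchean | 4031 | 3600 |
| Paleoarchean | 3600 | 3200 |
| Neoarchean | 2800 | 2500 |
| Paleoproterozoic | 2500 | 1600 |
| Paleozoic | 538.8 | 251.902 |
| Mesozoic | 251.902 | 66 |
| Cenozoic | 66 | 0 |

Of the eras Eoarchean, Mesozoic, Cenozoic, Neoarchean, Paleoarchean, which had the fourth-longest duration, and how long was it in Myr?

Mesozoic, 185.902 million years

Start − end for each: Eoarchean 4031 − 3600 = 431; Mesozoic 251.902 − 66 = 185.902; Cenozoic 66 − 0 = 66; Neoarchean 2800 − 2500 = 300; Paleoarchean 3600 − 3200 = 400.
Ranking these from longest: Eoarchean > Paleoarchean > Neoarchean > Mesozoic > Cenozoic.
Position 4 in that ranking is Mesozoic, which lasted 185.902 Myr.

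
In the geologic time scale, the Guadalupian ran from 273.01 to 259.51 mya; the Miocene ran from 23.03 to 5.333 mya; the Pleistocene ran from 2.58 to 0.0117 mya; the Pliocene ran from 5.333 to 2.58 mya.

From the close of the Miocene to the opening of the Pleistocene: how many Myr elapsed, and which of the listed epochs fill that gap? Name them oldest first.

End of Miocene = 5.333 Ma; start of Pleistocene = 2.58 Ma.
Gap = 5.333 − 2.58 = 2.753 Myr.
Epochs wholly inside 5.333–2.58 Ma: Pliocene (5.333–2.58).

2.753 million years; Pliocene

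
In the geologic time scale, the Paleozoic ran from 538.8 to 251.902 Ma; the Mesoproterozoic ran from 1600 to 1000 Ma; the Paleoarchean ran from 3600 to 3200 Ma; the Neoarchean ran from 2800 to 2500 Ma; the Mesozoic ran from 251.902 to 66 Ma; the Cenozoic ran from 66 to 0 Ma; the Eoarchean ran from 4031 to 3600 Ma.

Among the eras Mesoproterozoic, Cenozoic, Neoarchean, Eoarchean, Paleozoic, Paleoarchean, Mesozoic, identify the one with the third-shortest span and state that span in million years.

Paleozoic, 286.898 million years

Durations: Mesoproterozoic 600; Cenozoic 66; Neoarchean 300; Eoarchean 431; Paleozoic 286.898; Paleoarchean 400; Mesozoic 185.902 Myr.
Sorted shortest-first: Cenozoic (66), Mesozoic (185.902), Paleozoic (286.898), Neoarchean (300), Paleoarchean (400), Eoarchean (431), Mesoproterozoic (600).
The third shortest is Paleozoic at 286.898 Myr.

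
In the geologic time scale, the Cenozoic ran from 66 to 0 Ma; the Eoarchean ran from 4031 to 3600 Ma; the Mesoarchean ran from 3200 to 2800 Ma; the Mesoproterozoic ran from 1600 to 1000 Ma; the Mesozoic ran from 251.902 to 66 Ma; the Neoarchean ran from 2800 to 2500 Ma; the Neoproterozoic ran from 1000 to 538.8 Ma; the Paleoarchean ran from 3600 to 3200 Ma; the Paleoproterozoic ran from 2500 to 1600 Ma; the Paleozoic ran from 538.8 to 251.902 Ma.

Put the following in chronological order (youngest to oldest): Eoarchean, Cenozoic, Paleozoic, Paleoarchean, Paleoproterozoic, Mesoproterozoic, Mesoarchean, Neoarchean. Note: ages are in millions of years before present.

The oldest of these is Eoarchean (starts 4031 Ma) and the youngest is Cenozoic (ends 0 Ma).
In between, by decreasing start age: Paleoarchean (3600), Mesoarchean (3200), Neoarchean (2800), Paleoproterozoic (2500), Mesoproterozoic (1600), Paleozoic (538.8).
Listing youngest first means reversing that sequence.

Cenozoic → Paleozoic → Mesoproterozoic → Paleoproterozoic → Neoarchean → Mesoarchean → Paleoarchean → Eoarchean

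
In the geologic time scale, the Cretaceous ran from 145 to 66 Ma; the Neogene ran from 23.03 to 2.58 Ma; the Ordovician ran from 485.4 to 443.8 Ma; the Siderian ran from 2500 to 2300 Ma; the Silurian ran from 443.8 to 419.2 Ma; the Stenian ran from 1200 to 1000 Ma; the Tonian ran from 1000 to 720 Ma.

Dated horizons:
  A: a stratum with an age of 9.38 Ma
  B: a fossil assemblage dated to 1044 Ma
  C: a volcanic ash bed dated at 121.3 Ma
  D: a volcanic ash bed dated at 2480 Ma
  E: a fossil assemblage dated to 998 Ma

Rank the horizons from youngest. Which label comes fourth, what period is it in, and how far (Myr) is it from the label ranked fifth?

Smaller Ma means younger, so youngest first: A 9.38 < C 121.3 < E 998 < B 1044 < D 2480.
Counting 4 along gives B (1044 Ma); the excerpt puts that inside the Stenian, 1200–1000 Ma.
Next in line is D (2480 Ma), and 2480 − 1044 = 1436 Myr.

B, in the Stenian; 1436 million years to D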